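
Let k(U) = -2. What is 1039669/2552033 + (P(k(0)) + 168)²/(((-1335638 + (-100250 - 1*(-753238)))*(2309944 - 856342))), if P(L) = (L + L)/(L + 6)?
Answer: 1031664938573197363/2532385932271974900 ≈ 0.40739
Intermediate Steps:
P(L) = 2*L/(6 + L) (P(L) = (2*L)/(6 + L) = 2*L/(6 + L))
1039669/2552033 + (P(k(0)) + 168)²/(((-1335638 + (-100250 - 1*(-753238)))*(2309944 - 856342))) = 1039669/2552033 + (2*(-2)/(6 - 2) + 168)²/(((-1335638 + (-100250 - 1*(-753238)))*(2309944 - 856342))) = 1039669*(1/2552033) + (2*(-2)/4 + 168)²/(((-1335638 + (-100250 + 753238))*1453602)) = 1039669/2552033 + (2*(-2)*(¼) + 168)²/(((-1335638 + 652988)*1453602)) = 1039669/2552033 + (-1 + 168)²/((-682650*1453602)) = 1039669/2552033 + 167²/(-992301405300) = 1039669/2552033 + 27889*(-1/992301405300) = 1039669/2552033 - 27889/992301405300 = 1031664938573197363/2532385932271974900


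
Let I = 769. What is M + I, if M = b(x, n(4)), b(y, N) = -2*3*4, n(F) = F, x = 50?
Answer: 745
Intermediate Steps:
b(y, N) = -24 (b(y, N) = -6*4 = -24)
M = -24
M + I = -24 + 769 = 745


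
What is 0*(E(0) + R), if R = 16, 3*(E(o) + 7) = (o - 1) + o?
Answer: 0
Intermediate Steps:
E(o) = -22/3 + 2*o/3 (E(o) = -7 + ((o - 1) + o)/3 = -7 + ((-1 + o) + o)/3 = -7 + (-1 + 2*o)/3 = -7 + (-⅓ + 2*o/3) = -22/3 + 2*o/3)
0*(E(0) + R) = 0*((-22/3 + (⅔)*0) + 16) = 0*((-22/3 + 0) + 16) = 0*(-22/3 + 16) = 0*(26/3) = 0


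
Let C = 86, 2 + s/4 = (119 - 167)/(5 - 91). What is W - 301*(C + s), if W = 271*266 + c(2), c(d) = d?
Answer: 47938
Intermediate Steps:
s = -248/43 (s = -8 + 4*((119 - 167)/(5 - 91)) = -8 + 4*(-48/(-86)) = -8 + 4*(-48*(-1/86)) = -8 + 4*(24/43) = -8 + 96/43 = -248/43 ≈ -5.7674)
W = 72088 (W = 271*266 + 2 = 72086 + 2 = 72088)
W - 301*(C + s) = 72088 - 301*(86 - 248/43) = 72088 - 301*3450/43 = 72088 - 24150 = 47938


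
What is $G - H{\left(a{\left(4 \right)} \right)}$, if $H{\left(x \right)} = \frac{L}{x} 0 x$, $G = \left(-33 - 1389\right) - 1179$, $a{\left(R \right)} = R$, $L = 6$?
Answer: $-2601$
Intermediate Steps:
$G = -2601$ ($G = -1422 - 1179 = -2601$)
$H{\left(x \right)} = 0$ ($H{\left(x \right)} = \frac{6}{x} 0 x = 0 x = 0$)
$G - H{\left(a{\left(4 \right)} \right)} = -2601 - 0 = -2601 + 0 = -2601$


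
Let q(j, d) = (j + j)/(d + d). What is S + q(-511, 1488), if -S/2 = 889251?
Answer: -2646411487/1488 ≈ -1.7785e+6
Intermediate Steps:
S = -1778502 (S = -2*889251 = -1778502)
q(j, d) = j/d (q(j, d) = (2*j)/((2*d)) = (2*j)*(1/(2*d)) = j/d)
S + q(-511, 1488) = -1778502 - 511/1488 = -2646411487/1488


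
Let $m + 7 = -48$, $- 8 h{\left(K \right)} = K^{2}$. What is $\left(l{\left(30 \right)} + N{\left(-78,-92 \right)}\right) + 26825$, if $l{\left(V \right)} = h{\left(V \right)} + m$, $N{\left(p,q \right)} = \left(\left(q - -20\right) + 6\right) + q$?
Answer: $\frac{52999}{2} \approx 26500.0$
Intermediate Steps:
$h{\left(K \right)} = - \frac{K^{2}}{8}$
$m = -55$ ($m = -7 - 48 = -55$)
$N{\left(p,q \right)} = 26 + 2 q$ ($N{\left(p,q \right)} = \left(\left(q + 20\right) + 6\right) + q = \left(\left(20 + q\right) + 6\right) + q = \left(26 + q\right) + q = 26 + 2 q$)
$l{\left(V \right)} = -55 - \frac{V^{2}}{8}$ ($l{\left(V \right)} = - \frac{V^{2}}{8} - 55 = -55 - \frac{V^{2}}{8}$)
$\left(l{\left(30 \right)} + N{\left(-78,-92 \right)}\right) + 26825 = \left(\left(-55 - \frac{30^{2}}{8}\right) + \left(26 + 2 \left(-92\right)\right)\right) + 26825 = \left(\left(-55 - \frac{225}{2}\right) + \left(26 - 184\right)\right) + 26825 = \left(\left(-55 - \frac{225}{2}\right) - 158\right) + 26825 = \left(- \frac{335}{2} - 158\right) + 26825 = - \frac{651}{2} + 26825 = \frac{52999}{2}$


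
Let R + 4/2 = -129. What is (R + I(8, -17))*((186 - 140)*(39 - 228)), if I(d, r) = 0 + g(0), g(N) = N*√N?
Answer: 1138914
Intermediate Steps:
R = -131 (R = -2 - 129 = -131)
g(N) = N^(3/2)
I(d, r) = 0 (I(d, r) = 0 + 0^(3/2) = 0 + 0 = 0)
(R + I(8, -17))*((186 - 140)*(39 - 228)) = (-131 + 0)*((186 - 140)*(39 - 228)) = -6026*(-189) = -131*(-8694) = 1138914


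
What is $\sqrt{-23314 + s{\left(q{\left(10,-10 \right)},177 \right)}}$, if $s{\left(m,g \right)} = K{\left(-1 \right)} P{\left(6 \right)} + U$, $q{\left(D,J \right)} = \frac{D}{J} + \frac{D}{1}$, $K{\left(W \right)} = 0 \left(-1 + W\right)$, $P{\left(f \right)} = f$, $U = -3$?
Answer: $i \sqrt{23317} \approx 152.7 i$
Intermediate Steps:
$K{\left(W \right)} = 0$
$q{\left(D,J \right)} = D + \frac{D}{J}$ ($q{\left(D,J \right)} = \frac{D}{J} + D 1 = \frac{D}{J} + D = D + \frac{D}{J}$)
$s{\left(m,g \right)} = -3$ ($s{\left(m,g \right)} = 0 \cdot 6 - 3 = 0 - 3 = -3$)
$\sqrt{-23314 + s{\left(q{\left(10,-10 \right)},177 \right)}} = \sqrt{-23314 - 3} = \sqrt{-23317} = i \sqrt{23317}$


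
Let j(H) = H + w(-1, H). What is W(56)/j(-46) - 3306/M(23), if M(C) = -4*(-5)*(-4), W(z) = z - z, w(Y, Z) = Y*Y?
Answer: 1653/40 ≈ 41.325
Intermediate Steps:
w(Y, Z) = Y²
W(z) = 0
j(H) = 1 + H (j(H) = H + (-1)² = H + 1 = 1 + H)
M(C) = -80 (M(C) = 20*(-4) = -80)
W(56)/j(-46) - 3306/M(23) = 0/(1 - 46) - 3306/(-80) = 0/(-45) - 3306*(-1/80) = 0*(-1/45) + 1653/40 = 0 + 1653/40 = 1653/40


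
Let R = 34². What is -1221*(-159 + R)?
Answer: -1217337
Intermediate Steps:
R = 1156
-1221*(-159 + R) = -1221*(-159 + 1156) = -1221*997 = -1217337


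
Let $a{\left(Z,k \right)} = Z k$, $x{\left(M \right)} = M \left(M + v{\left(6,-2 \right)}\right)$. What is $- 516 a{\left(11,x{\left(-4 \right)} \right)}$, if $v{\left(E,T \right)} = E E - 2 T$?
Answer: $817344$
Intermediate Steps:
$v{\left(E,T \right)} = E^{2} - 2 T$
$x{\left(M \right)} = M \left(40 + M\right)$ ($x{\left(M \right)} = M \left(M - \left(-4 - 6^{2}\right)\right) = M \left(M + \left(36 + 4\right)\right) = M \left(M + 40\right) = M \left(40 + M\right)$)
$- 516 a{\left(11,x{\left(-4 \right)} \right)} = - 516 \cdot 11 \left(- 4 \left(40 - 4\right)\right) = - 516 \cdot 11 \left(\left(-4\right) 36\right) = - 516 \cdot 11 \left(-144\right) = \left(-516\right) \left(-1584\right) = 817344$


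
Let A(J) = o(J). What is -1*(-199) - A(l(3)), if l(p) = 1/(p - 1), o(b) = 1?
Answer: 198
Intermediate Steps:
l(p) = 1/(-1 + p)
A(J) = 1
-1*(-199) - A(l(3)) = -1*(-199) - 1*1 = 199 - 1 = 198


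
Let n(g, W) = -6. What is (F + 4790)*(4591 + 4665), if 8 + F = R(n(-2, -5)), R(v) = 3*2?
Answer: 44317728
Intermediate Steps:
R(v) = 6
F = -2 (F = -8 + 6 = -2)
(F + 4790)*(4591 + 4665) = (-2 + 4790)*(4591 + 4665) = 4788*9256 = 44317728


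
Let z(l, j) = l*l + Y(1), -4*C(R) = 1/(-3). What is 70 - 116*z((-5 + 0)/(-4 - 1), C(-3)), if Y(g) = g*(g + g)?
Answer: -278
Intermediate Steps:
C(R) = 1/12 (C(R) = -¼/(-3) = -¼*(-⅓) = 1/12)
Y(g) = 2*g² (Y(g) = g*(2*g) = 2*g²)
z(l, j) = 2 + l² (z(l, j) = l*l + 2*1² = l² + 2*1 = l² + 2 = 2 + l²)
70 - 116*z((-5 + 0)/(-4 - 1), C(-3)) = 70 - 116*(2 + ((-5 + 0)/(-4 - 1))²) = 70 - 116*(2 + (-5/(-5))²) = 70 - 116*(2 + (-5*(-⅕))²) = 70 - 116*(2 + 1²) = 70 - 116*(2 + 1) = 70 - 116*3 = 70 - 348 = -278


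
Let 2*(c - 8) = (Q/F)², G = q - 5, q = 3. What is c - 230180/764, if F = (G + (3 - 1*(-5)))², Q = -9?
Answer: -1792353/6112 ≈ -293.25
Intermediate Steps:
G = -2 (G = 3 - 5 = -2)
F = 36 (F = (-2 + (3 - 1*(-5)))² = (-2 + (3 + 5))² = (-2 + 8)² = 6² = 36)
c = 257/32 (c = 8 + (-9/36)²/2 = 8 + (-9*1/36)²/2 = 8 + (-¼)²/2 = 8 + (½)*(1/16) = 8 + 1/32 = 257/32 ≈ 8.0313)
c - 230180/764 = 257/32 - 230180/764 = 257/32 - 677*85/191 = 257/32 - 57545/191 = -1792353/6112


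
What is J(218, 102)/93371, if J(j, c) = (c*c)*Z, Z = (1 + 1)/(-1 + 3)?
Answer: 10404/93371 ≈ 0.11143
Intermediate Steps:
Z = 1 (Z = 2/2 = 2*(½) = 1)
J(j, c) = c² (J(j, c) = (c*c)*1 = c²*1 = c²)
J(218, 102)/93371 = 102²/93371 = 10404*(1/93371) = 10404/93371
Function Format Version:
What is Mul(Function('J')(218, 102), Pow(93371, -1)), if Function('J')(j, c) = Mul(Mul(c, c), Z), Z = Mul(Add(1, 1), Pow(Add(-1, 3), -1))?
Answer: Rational(10404, 93371) ≈ 0.11143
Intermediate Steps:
Z = 1 (Z = Mul(2, Pow(2, -1)) = Mul(2, Rational(1, 2)) = 1)
Function('J')(j, c) = Pow(c, 2) (Function('J')(j, c) = Mul(Mul(c, c), 1) = Mul(Pow(c, 2), 1) = Pow(c, 2))
Mul(Function('J')(218, 102), Pow(93371, -1)) = Mul(Pow(102, 2), Pow(93371, -1)) = Mul(10404, Rational(1, 93371)) = Rational(10404, 93371)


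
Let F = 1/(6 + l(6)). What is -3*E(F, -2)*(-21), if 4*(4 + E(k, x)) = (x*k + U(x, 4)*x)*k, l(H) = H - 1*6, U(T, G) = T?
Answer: -1939/8 ≈ -242.38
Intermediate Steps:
l(H) = -6 + H (l(H) = H - 6 = -6 + H)
F = ⅙ (F = 1/(6 + (-6 + 6)) = 1/(6 + 0) = 1/6 = ⅙ ≈ 0.16667)
E(k, x) = -4 + k*(x² + k*x)/4 (E(k, x) = -4 + ((x*k + x*x)*k)/4 = -4 + ((k*x + x²)*k)/4 = -4 + ((x² + k*x)*k)/4 = -4 + (k*(x² + k*x))/4 = -4 + k*(x² + k*x)/4)
-3*E(F, -2)*(-21) = -3*(-4 + (¼)*(⅙)*(-2)² + (¼)*(-2)*(⅙)²)*(-21) = -3*(-4 + (¼)*(⅙)*4 + (¼)*(-2)*(1/36))*(-21) = -3*(-4 + ⅙ - 1/72)*(-21) = -3*(-277/72)*(-21) = (277/24)*(-21) = -1939/8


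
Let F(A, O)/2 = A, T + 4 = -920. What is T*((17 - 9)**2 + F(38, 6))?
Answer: -129360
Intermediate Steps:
T = -924 (T = -4 - 920 = -924)
F(A, O) = 2*A
T*((17 - 9)**2 + F(38, 6)) = -924*((17 - 9)**2 + 2*38) = -924*(8**2 + 76) = -924*(64 + 76) = -924*140 = -129360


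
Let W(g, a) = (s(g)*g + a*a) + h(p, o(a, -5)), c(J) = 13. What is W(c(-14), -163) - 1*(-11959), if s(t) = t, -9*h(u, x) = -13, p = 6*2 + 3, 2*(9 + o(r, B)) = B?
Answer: 348286/9 ≈ 38698.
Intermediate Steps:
o(r, B) = -9 + B/2
p = 15 (p = 12 + 3 = 15)
h(u, x) = 13/9 (h(u, x) = -1/9*(-13) = 13/9)
W(g, a) = 13/9 + a**2 + g**2 (W(g, a) = (g*g + a*a) + 13/9 = (g**2 + a**2) + 13/9 = (a**2 + g**2) + 13/9 = 13/9 + a**2 + g**2)
W(c(-14), -163) - 1*(-11959) = (13/9 + (-163)**2 + 13**2) - 1*(-11959) = (13/9 + 26569 + 169) + 11959 = 240655/9 + 11959 = 348286/9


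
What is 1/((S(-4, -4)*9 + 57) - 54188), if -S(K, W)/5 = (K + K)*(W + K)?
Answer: -1/57011 ≈ -1.7540e-5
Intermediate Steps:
S(K, W) = -10*K*(K + W) (S(K, W) = -5*(K + K)*(W + K) = -5*2*K*(K + W) = -10*K*(K + W))
1/((S(-4, -4)*9 + 57) - 54188) = 1/((-10*(-4)*(-4 - 4)*9 + 57) - 54188) = 1/((-10*(-4)*(-8)*9 + 57) - 54188) = 1/((-320*9 + 57) - 54188) = 1/((-2880 + 57) - 54188) = 1/(-2823 - 54188) = 1/(-57011) = -1/57011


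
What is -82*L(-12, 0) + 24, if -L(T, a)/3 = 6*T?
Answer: -17688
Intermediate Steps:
L(T, a) = -18*T
-82*L(-12, 0) + 24 = -(-1476)*(-12) + 24 = -82*216 + 24 = -17712 + 24 = -17688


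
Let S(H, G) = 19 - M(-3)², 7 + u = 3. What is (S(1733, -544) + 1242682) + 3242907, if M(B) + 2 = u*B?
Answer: 4485508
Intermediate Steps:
u = -4 (u = -7 + 3 = -4)
M(B) = -2 - 4*B
S(H, G) = -81 (S(H, G) = 19 - (-2 - 4*(-3))² = 19 - (-2 + 12)² = 19 - 1*10² = 19 - 1*100 = 19 - 100 = -81)
(S(1733, -544) + 1242682) + 3242907 = (-81 + 1242682) + 3242907 = 1242601 + 3242907 = 4485508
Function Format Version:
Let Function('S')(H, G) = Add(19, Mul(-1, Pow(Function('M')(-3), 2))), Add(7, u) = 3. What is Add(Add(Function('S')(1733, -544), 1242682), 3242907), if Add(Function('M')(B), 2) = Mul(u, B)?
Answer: 4485508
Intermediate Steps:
u = -4 (u = Add(-7, 3) = -4)
Function('M')(B) = Add(-2, Mul(-4, B))
Function('S')(H, G) = -81 (Function('S')(H, G) = Add(19, Mul(-1, Pow(Add(-2, Mul(-4, -3)), 2))) = Add(19, Mul(-1, Pow(Add(-2, 12), 2))) = Add(19, Mul(-1, Pow(10, 2))) = Add(19, Mul(-1, 100)) = Add(19, -100) = -81)
Add(Add(Function('S')(1733, -544), 1242682), 3242907) = Add(Add(-81, 1242682), 3242907) = Add(1242601, 3242907) = 4485508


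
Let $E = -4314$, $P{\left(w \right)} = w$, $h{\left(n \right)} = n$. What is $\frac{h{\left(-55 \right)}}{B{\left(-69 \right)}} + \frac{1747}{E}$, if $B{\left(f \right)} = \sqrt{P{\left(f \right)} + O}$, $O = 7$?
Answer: $- \frac{1747}{4314} + \frac{55 i \sqrt{62}}{62} \approx -0.40496 + 6.985 i$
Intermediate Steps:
$B{\left(f \right)} = \sqrt{7 + f}$ ($B{\left(f \right)} = \sqrt{f + 7} = \sqrt{7 + f}$)
$\frac{h{\left(-55 \right)}}{B{\left(-69 \right)}} + \frac{1747}{E} = - \frac{55}{\sqrt{7 - 69}} + \frac{1747}{-4314} = - \frac{55}{\sqrt{-62}} + 1747 \left(- \frac{1}{4314}\right) = - \frac{55}{i \sqrt{62}} - \frac{1747}{4314} = - 55 \left(- \frac{i \sqrt{62}}{62}\right) - \frac{1747}{4314} = \frac{55 i \sqrt{62}}{62} - \frac{1747}{4314} = - \frac{1747}{4314} + \frac{55 i \sqrt{62}}{62}$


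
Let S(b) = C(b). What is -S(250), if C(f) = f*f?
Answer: -62500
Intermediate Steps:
C(f) = f**2
S(b) = b**2
-S(250) = -1*250**2 = -1*62500 = -62500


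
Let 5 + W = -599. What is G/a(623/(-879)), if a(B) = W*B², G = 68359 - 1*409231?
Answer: 9406131534/8372497 ≈ 1123.5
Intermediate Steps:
W = -604 (W = -5 - 599 = -604)
G = -340872 (G = 68359 - 409231 = -340872)
a(B) = -604*B²
G/a(623/(-879)) = -340872/((-604*(623/(-879))²)) = -340872/((-604*(623*(-1/879))²)) = -340872/((-604*(-623/879)²)) = -340872/((-604*388129/772641)) = -340872/(-234429916/772641) = -340872*(-772641/234429916) = 9406131534/8372497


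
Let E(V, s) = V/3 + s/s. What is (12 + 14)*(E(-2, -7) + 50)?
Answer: 3926/3 ≈ 1308.7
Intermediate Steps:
E(V, s) = 1 + V/3 (E(V, s) = V*(⅓) + 1 = V/3 + 1 = 1 + V/3)
(12 + 14)*(E(-2, -7) + 50) = (12 + 14)*((1 + (⅓)*(-2)) + 50) = 26*((1 - ⅔) + 50) = 26*(⅓ + 50) = 26*(151/3) = 3926/3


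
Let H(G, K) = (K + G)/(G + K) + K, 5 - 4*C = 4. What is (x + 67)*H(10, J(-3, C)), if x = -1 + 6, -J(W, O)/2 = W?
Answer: 504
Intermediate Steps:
C = ¼ (C = 5/4 - ¼*4 = 5/4 - 1 = ¼ ≈ 0.25000)
J(W, O) = -2*W
x = 5
H(G, K) = 1 + K (H(G, K) = (G + K)/(G + K) + K = 1 + K)
(x + 67)*H(10, J(-3, C)) = (5 + 67)*(1 - 2*(-3)) = 72*(1 + 6) = 72*7 = 504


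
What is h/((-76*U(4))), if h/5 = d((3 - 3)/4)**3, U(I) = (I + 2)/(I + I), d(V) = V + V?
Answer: 0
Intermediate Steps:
d(V) = 2*V
U(I) = (2 + I)/(2*I) (U(I) = (2 + I)/((2*I)) = (2 + I)*(1/(2*I)) = (2 + I)/(2*I))
h = 0 (h = 5*(2*((3 - 3)/4))**3 = 5*(2*(0*(1/4)))**3 = 5*(2*0)**3 = 5*0**3 = 5*0 = 0)
h/((-76*U(4))) = 0/((-38*(2 + 4)/4)) = 0/((-38*6/4)) = 0/((-76*3/4)) = 0/(-57) = 0*(-1/57) = 0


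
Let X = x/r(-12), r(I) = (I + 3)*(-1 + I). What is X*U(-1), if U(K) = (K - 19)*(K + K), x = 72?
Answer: 320/13 ≈ 24.615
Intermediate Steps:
r(I) = (-1 + I)*(3 + I) (r(I) = (3 + I)*(-1 + I) = (-1 + I)*(3 + I))
U(K) = 2*K*(-19 + K) (U(K) = (-19 + K)*(2*K) = 2*K*(-19 + K))
X = 8/13 (X = 72/(-3 + (-12)**2 + 2*(-12)) = 72/(-3 + 144 - 24) = 72/117 = 72*(1/117) = 8/13 ≈ 0.61539)
X*U(-1) = 8*(2*(-1)*(-19 - 1))/13 = 8*(2*(-1)*(-20))/13 = (8/13)*40 = 320/13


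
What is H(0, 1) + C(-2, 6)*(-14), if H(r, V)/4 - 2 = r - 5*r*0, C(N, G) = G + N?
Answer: -48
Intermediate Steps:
H(r, V) = 8 + 4*r (H(r, V) = 8 + 4*(r - 5*r*0) = 8 + 4*(r - 5*0) = 8 + 4*(r + 0) = 8 + 4*r)
H(0, 1) + C(-2, 6)*(-14) = (8 + 4*0) + (6 - 2)*(-14) = (8 + 0) + 4*(-14) = 8 - 56 = -48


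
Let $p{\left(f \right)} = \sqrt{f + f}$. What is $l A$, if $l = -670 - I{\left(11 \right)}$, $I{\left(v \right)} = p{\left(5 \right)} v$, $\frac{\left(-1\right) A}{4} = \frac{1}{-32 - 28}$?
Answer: $- \frac{134}{3} - \frac{11 \sqrt{10}}{15} \approx -46.986$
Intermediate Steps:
$p{\left(f \right)} = \sqrt{2} \sqrt{f}$ ($p{\left(f \right)} = \sqrt{2 f} = \sqrt{2} \sqrt{f}$)
$A = \frac{1}{15}$ ($A = - \frac{4}{-32 - 28} = - \frac{4}{-60} = \left(-4\right) \left(- \frac{1}{60}\right) = \frac{1}{15} \approx 0.066667$)
$I{\left(v \right)} = v \sqrt{10}$ ($I{\left(v \right)} = \sqrt{2} \sqrt{5} v = \sqrt{10} v = v \sqrt{10}$)
$l = -670 - 11 \sqrt{10} \approx -704.79$
$l A = \left(-670 - 11 \sqrt{10}\right) \frac{1}{15} = - \frac{134}{3} - \frac{11 \sqrt{10}}{15}$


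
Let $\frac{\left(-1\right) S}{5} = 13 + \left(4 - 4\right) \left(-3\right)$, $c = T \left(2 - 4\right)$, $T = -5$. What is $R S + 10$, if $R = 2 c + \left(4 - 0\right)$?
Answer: $-1550$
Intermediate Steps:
$c = 10$ ($c = - 5 \left(2 - 4\right) = \left(-5\right) \left(-2\right) = 10$)
$S = -65$ ($S = - 5 \left(13 + \left(4 - 4\right) \left(-3\right)\right) = - 5 \left(13 + 0 \left(-3\right)\right) = - 5 \left(13 + 0\right) = \left(-5\right) 13 = -65$)
$R = 24$ ($R = 2 \cdot 10 + \left(4 - 0\right) = 20 + \left(4 + 0\right) = 20 + 4 = 24$)
$R S + 10 = 24 \left(-65\right) + 10 = -1560 + 10 = -1550$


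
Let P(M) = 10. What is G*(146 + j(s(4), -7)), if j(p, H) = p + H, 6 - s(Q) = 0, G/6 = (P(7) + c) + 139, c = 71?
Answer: 191400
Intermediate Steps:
G = 1320 (G = 6*((10 + 71) + 139) = 6*(81 + 139) = 6*220 = 1320)
s(Q) = 6 (s(Q) = 6 - 1*0 = 6 + 0 = 6)
j(p, H) = H + p
G*(146 + j(s(4), -7)) = 1320*(146 + (-7 + 6)) = 1320*(146 - 1) = 1320*145 = 191400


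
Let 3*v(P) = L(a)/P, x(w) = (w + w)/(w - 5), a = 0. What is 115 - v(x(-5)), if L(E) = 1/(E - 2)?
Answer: 691/6 ≈ 115.17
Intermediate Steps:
L(E) = 1/(-2 + E)
x(w) = 2*w/(-5 + w) (x(w) = (2*w)/(-5 + w) = 2*w/(-5 + w))
v(P) = -1/(6*P) (v(P) = (1/((-2 + 0)*P))/3 = (1/((-2)*P))/3 = (-1/(2*P))/3 = -1/(6*P))
115 - v(x(-5)) = 115 - (-1)/(6*(2*(-5)/(-5 - 5))) = 115 - (-1)/(6*(2*(-5)/(-10))) = 115 - (-1)/(6*(2*(-5)*(-⅒))) = 115 - (-1)/(6*1) = 115 - (-1)/6 = 115 - 1*(-⅙) = 115 + ⅙ = 691/6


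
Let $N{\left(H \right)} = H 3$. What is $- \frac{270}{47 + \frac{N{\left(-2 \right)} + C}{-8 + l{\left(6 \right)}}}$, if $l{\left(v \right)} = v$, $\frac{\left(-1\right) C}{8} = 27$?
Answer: $- \frac{135}{79} \approx -1.7089$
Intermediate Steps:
$C = -216$ ($C = \left(-8\right) 27 = -216$)
$N{\left(H \right)} = 3 H$
$- \frac{270}{47 + \frac{N{\left(-2 \right)} + C}{-8 + l{\left(6 \right)}}} = - \frac{270}{47 + \frac{3 \left(-2\right) - 216}{-8 + 6}} = - \frac{270}{47 + \frac{-6 - 216}{-2}} = - \frac{270}{47 - -111} = - \frac{270}{47 + 111} = - \frac{270}{158} = \left(-270\right) \frac{1}{158} = - \frac{135}{79}$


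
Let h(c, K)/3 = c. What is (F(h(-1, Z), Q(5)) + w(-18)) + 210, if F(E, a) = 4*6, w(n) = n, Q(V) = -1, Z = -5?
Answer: 216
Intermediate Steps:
h(c, K) = 3*c
F(E, a) = 24
(F(h(-1, Z), Q(5)) + w(-18)) + 210 = (24 - 18) + 210 = 6 + 210 = 216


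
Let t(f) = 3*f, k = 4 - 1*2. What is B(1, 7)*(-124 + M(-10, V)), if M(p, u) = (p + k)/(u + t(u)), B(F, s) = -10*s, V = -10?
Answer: 8666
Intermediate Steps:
k = 2 (k = 4 - 2 = 2)
M(p, u) = (2 + p)/(4*u) (M(p, u) = (p + 2)/(u + 3*u) = (2 + p)/((4*u)) = (2 + p)*(1/(4*u)) = (2 + p)/(4*u))
B(1, 7)*(-124 + M(-10, V)) = (-10*7)*(-124 + (1/4)*(2 - 10)/(-10)) = -70*(-124 + (1/4)*(-1/10)*(-8)) = -70*(-124 + 1/5) = -70*(-619/5) = 8666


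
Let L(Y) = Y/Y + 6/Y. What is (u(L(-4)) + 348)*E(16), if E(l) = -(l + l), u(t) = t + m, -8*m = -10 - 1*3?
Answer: -11172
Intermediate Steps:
m = 13/8 (m = -(-10 - 1*3)/8 = -(-10 - 3)/8 = -⅛*(-13) = 13/8 ≈ 1.6250)
L(Y) = 1 + 6/Y
u(t) = 13/8 + t (u(t) = t + 13/8 = 13/8 + t)
E(l) = -2*l
(u(L(-4)) + 348)*E(16) = ((13/8 + (6 - 4)/(-4)) + 348)*(-2*16) = ((13/8 - ¼*2) + 348)*(-32) = ((13/8 - ½) + 348)*(-32) = (9/8 + 348)*(-32) = (2793/8)*(-32) = -11172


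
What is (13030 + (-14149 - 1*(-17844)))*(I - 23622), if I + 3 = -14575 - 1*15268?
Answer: -894252300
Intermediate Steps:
I = -29846 (I = -3 + (-14575 - 1*15268) = -3 + (-14575 - 15268) = -3 - 29843 = -29846)
(13030 + (-14149 - 1*(-17844)))*(I - 23622) = (13030 + (-14149 - 1*(-17844)))*(-29846 - 23622) = (13030 + (-14149 + 17844))*(-53468) = (13030 + 3695)*(-53468) = 16725*(-53468) = -894252300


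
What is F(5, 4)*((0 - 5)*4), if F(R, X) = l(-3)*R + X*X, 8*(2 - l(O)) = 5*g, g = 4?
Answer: -270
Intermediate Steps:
l(O) = -½ (l(O) = 2 - 5*4/8 = 2 - ⅛*20 = 2 - 5/2 = -½)
F(R, X) = X² - R/2 (F(R, X) = -R/2 + X*X = -R/2 + X² = X² - R/2)
F(5, 4)*((0 - 5)*4) = (4² - ½*5)*((0 - 5)*4) = (16 - 5/2)*(-5*4) = (27/2)*(-20) = -270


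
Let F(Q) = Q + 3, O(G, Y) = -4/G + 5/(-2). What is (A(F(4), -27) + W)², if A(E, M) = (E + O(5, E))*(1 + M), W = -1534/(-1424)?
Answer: 114675017769/12673600 ≈ 9048.3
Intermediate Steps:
W = 767/712 (W = -1534*(-1/1424) = 767/712 ≈ 1.0772)
O(G, Y) = -5/2 - 4/G (O(G, Y) = -4/G + 5*(-½) = -4/G - 5/2 = -5/2 - 4/G)
F(Q) = 3 + Q
A(E, M) = (1 + M)*(-33/10 + E) (A(E, M) = (E + (-5/2 - 4/5))*(1 + M) = (E + (-5/2 - 4*⅕))*(1 + M) = (E + (-5/2 - ⅘))*(1 + M) = (E - 33/10)*(1 + M) = (-33/10 + E)*(1 + M) = (1 + M)*(-33/10 + E))
(A(F(4), -27) + W)² = ((-33/10 + (3 + 4) - 33/10*(-27) + (3 + 4)*(-27)) + 767/712)² = ((-33/10 + 7 + 891/10 + 7*(-27)) + 767/712)² = ((-33/10 + 7 + 891/10 - 189) + 767/712)² = (-481/5 + 767/712)² = (-338637/3560)² = 114675017769/12673600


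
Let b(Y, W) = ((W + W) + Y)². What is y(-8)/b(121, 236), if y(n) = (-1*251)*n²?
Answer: -16064/351649 ≈ -0.045682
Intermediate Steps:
b(Y, W) = (Y + 2*W)² (b(Y, W) = (2*W + Y)² = (Y + 2*W)²)
y(n) = -251*n²
y(-8)/b(121, 236) = (-251*(-8)²)/((121 + 2*236)²) = (-251*64)/((121 + 472)²) = -16064/(593²) = -16064/351649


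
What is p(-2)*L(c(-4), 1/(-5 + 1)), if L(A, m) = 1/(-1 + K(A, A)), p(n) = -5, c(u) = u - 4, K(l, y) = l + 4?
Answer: 1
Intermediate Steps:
K(l, y) = 4 + l
c(u) = -4 + u
L(A, m) = 1/(3 + A) (L(A, m) = 1/(-1 + (4 + A)) = 1/(3 + A))
p(-2)*L(c(-4), 1/(-5 + 1)) = -5/(3 + (-4 - 4)) = -5/(3 - 8) = -5/(-5) = -5*(-⅕) = 1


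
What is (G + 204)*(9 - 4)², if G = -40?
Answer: 4100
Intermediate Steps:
(G + 204)*(9 - 4)² = (-40 + 204)*(9 - 4)² = 164*5² = 164*25 = 4100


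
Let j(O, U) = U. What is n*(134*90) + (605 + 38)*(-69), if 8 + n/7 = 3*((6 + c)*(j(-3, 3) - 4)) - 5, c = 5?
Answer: -3927687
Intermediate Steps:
n = -322 (n = -56 + 7*(3*((6 + 5)*(3 - 4)) - 5) = -56 + 7*(3*(11*(-1)) - 5) = -56 + 7*(3*(-11) - 5) = -56 + 7*(-33 - 5) = -56 + 7*(-38) = -56 - 266 = -322)
n*(134*90) + (605 + 38)*(-69) = -43148*90 + (605 + 38)*(-69) = -322*12060 + 643*(-69) = -3883320 - 44367 = -3927687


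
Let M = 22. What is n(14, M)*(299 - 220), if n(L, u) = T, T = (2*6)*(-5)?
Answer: -4740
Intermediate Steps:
T = -60 (T = 12*(-5) = -60)
n(L, u) = -60
n(14, M)*(299 - 220) = -60*(299 - 220) = -60*79 = -4740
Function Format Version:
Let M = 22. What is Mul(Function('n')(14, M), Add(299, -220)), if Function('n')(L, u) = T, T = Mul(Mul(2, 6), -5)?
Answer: -4740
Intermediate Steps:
T = -60 (T = Mul(12, -5) = -60)
Function('n')(L, u) = -60
Mul(Function('n')(14, M), Add(299, -220)) = Mul(-60, Add(299, -220)) = Mul(-60, 79) = -4740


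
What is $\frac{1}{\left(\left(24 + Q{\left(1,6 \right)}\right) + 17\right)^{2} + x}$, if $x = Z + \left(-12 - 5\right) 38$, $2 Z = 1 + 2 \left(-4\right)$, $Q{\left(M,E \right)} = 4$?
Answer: $\frac{2}{2751} \approx 0.00072701$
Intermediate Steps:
$Z = - \frac{7}{2}$ ($Z = \frac{1 + 2 \left(-4\right)}{2} = \frac{1 - 8}{2} = \frac{1}{2} \left(-7\right) = - \frac{7}{2} \approx -3.5$)
$x = - \frac{1299}{2}$ ($x = - \frac{7}{2} + \left(-12 - 5\right) 38 = - \frac{7}{2} - 646 = - \frac{1299}{2} \approx -649.5$)
$\frac{1}{\left(\left(24 + Q{\left(1,6 \right)}\right) + 17\right)^{2} + x} = \frac{1}{\left(\left(24 + 4\right) + 17\right)^{2} - \frac{1299}{2}} = \frac{1}{\left(28 + 17\right)^{2} - \frac{1299}{2}} = \frac{1}{45^{2} - \frac{1299}{2}} = \frac{1}{2025 - \frac{1299}{2}} = \frac{1}{\frac{2751}{2}} = \frac{2}{2751}$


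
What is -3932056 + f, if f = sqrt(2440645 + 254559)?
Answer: -3932056 + 2*sqrt(673801) ≈ -3.9304e+6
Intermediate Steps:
f = 2*sqrt(673801) (f = sqrt(2695204) = 2*sqrt(673801) ≈ 1641.7)
-3932056 + f = -3932056 + 2*sqrt(673801)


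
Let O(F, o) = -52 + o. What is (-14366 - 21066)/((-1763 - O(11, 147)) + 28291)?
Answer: -35432/26433 ≈ -1.3404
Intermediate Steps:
(-14366 - 21066)/((-1763 - O(11, 147)) + 28291) = (-14366 - 21066)/((-1763 - (-52 + 147)) + 28291) = -35432/((-1763 - 1*95) + 28291) = -35432/((-1763 - 95) + 28291) = -35432/(-1858 + 28291) = -35432/26433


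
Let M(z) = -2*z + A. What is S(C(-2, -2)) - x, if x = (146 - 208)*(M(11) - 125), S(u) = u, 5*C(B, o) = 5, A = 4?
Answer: -8865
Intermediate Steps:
C(B, o) = 1 (C(B, o) = (⅕)*5 = 1)
M(z) = 4 - 2*z (M(z) = -2*z + 4 = 4 - 2*z)
x = 8866 (x = (146 - 208)*((4 - 2*11) - 125) = -62*((4 - 22) - 125) = -62*(-18 - 125) = -62*(-143) = 8866)
S(C(-2, -2)) - x = 1 - 1*8866 = 1 - 8866 = -8865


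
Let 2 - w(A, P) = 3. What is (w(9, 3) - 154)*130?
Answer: -20150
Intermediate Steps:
w(A, P) = -1 (w(A, P) = 2 - 1*3 = 2 - 3 = -1)
(w(9, 3) - 154)*130 = (-1 - 154)*130 = -155*130 = -20150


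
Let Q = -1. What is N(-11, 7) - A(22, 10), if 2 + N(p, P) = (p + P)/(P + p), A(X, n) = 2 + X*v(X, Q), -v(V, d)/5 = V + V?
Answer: 4837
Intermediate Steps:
v(V, d) = -10*V (v(V, d) = -5*(V + V) = -10*V)
A(X, n) = 2 - 10*X² (A(X, n) = 2 + X*(-10*X) = 2 - 10*X²)
N(p, P) = -1 (N(p, P) = -2 + (p + P)/(P + p) = -2 + (P + p)/(P + p) = -2 + 1 = -1)
N(-11, 7) - A(22, 10) = -1 - (2 - 10*22²) = -1 - (2 - 10*484) = -1 - (2 - 4840) = -1 - 1*(-4838) = -1 + 4838 = 4837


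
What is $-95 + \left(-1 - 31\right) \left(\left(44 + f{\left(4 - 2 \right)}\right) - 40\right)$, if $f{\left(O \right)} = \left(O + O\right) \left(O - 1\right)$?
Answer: $-351$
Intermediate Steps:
$f{\left(O \right)} = 2 O \left(-1 + O\right)$
$-95 + \left(-1 - 31\right) \left(\left(44 + f{\left(4 - 2 \right)}\right) - 40\right) = -95 + \left(-1 - 31\right) \left(\left(44 + 2 \left(4 - 2\right) \left(-1 + \left(4 - 2\right)\right)\right) - 40\right) = -95 + \left(-1 - 31\right) \left(\left(44 + 2 \cdot 2 \left(-1 + 2\right)\right) - 40\right) = -95 - 32 \left(\left(44 + 2 \cdot 2 \cdot 1\right) - 40\right) = -95 - 32 \left(\left(44 + 4\right) - 40\right) = -95 - 32 \left(48 - 40\right) = -95 - 256 = -351$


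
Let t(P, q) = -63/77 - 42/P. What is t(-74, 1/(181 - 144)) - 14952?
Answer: -6085566/407 ≈ -14952.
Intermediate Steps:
t(P, q) = -9/11 - 42/P (t(P, q) = -63*1/77 - 42/P = -9/11 - 42/P)
t(-74, 1/(181 - 144)) - 14952 = (-9/11 - 42/(-74)) - 14952 = (-9/11 - 42*(-1/74)) - 14952 = (-9/11 + 21/37) - 14952 = -102/407 - 14952 = -6085566/407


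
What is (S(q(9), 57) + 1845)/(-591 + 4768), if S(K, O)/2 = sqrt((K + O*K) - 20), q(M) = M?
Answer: 1845/4177 + 2*sqrt(502)/4177 ≈ 0.45243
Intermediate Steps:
S(K, O) = 2*sqrt(-20 + K + K*O) (S(K, O) = 2*sqrt((K + O*K) - 20) = 2*sqrt((K + K*O) - 20) = 2*sqrt(-20 + K + K*O))
(S(q(9), 57) + 1845)/(-591 + 4768) = (2*sqrt(-20 + 9 + 9*57) + 1845)/(-591 + 4768) = (2*sqrt(-20 + 9 + 513) + 1845)/4177 = (2*sqrt(502) + 1845)*(1/4177) = (1845 + 2*sqrt(502))*(1/4177) = 1845/4177 + 2*sqrt(502)/4177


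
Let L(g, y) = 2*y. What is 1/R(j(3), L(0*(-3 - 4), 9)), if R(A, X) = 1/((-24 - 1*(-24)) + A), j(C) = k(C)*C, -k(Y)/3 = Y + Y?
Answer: -54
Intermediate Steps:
k(Y) = -6*Y (k(Y) = -3*(Y + Y) = -6*Y)
j(C) = -6*C² (j(C) = (-6*C)*C = -6*C²)
R(A, X) = 1/A (R(A, X) = 1/((-24 + 24) + A) = 1/(0 + A) = 1/A)
1/R(j(3), L(0*(-3 - 4), 9)) = 1/(1/(-6*3²)) = 1/(1/(-6*9)) = 1/(1/(-54)) = 1/(-1/54) = -54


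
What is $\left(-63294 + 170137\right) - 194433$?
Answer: $-87590$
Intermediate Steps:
$\left(-63294 + 170137\right) - 194433 = 106843 - 194433 = -87590$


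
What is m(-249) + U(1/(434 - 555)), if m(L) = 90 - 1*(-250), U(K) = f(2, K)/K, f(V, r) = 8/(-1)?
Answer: 1308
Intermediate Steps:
f(V, r) = -8 (f(V, r) = 8*(-1) = -8)
U(K) = -8/K
m(L) = 340 (m(L) = 90 + 250 = 340)
m(-249) + U(1/(434 - 555)) = 340 - 8/(1/(434 - 555)) = 340 - 8/(1/(-121)) = 340 - 8/(-1/121) = 340 - 8*(-121) = 340 + 968 = 1308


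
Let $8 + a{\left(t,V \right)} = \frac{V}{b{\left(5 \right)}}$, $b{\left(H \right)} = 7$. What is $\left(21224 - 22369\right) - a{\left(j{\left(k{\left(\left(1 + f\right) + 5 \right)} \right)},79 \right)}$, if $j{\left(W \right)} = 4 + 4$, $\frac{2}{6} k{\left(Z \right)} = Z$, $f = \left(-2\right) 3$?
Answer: $- \frac{8038}{7} \approx -1148.3$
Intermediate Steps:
$f = -6$
$k{\left(Z \right)} = 3 Z$
$j{\left(W \right)} = 8$
$a{\left(t,V \right)} = -8 + \frac{V}{7}$
$\left(21224 - 22369\right) - a{\left(j{\left(k{\left(\left(1 + f\right) + 5 \right)} \right)},79 \right)} = \left(21224 - 22369\right) - \left(-8 + \frac{1}{7} \cdot 79\right) = -1145 - \left(-8 + \frac{79}{7}\right) = -1145 - \frac{23}{7} = - \frac{8038}{7}$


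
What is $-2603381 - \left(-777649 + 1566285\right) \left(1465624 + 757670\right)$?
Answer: $-1753372290365$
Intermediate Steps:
$-2603381 - \left(-777649 + 1566285\right) \left(1465624 + 757670\right) = -2603381 - 788636 \cdot 2223294 = -2603381 - 1753369686984 = -1753372290365$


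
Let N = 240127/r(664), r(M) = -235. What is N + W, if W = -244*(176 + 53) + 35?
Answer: -13362762/235 ≈ -56863.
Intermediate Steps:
W = -55841 (W = -244*229 + 35 = -55876 + 35 = -55841)
N = -240127/235 (N = 240127/(-235) = 240127*(-1/235) = -240127/235 ≈ -1021.8)
N + W = -240127/235 - 55841 = -13362762/235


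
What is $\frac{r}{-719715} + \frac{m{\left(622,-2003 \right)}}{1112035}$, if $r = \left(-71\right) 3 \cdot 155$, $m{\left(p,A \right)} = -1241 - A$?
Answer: $\frac{2484150557}{53356551335} \approx 0.046558$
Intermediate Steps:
$r = -33015$ ($r = \left(-213\right) 155 = -33015$)
$\frac{r}{-719715} + \frac{m{\left(622,-2003 \right)}}{1112035} = - \frac{33015}{-719715} + \frac{-1241 - -2003}{1112035} = \left(-33015\right) \left(- \frac{1}{719715}\right) + \left(-1241 + 2003\right) \frac{1}{1112035} = \frac{2201}{47981} + 762 \cdot \frac{1}{1112035} = \frac{2201}{47981} + \frac{762}{1112035} = \frac{2484150557}{53356551335}$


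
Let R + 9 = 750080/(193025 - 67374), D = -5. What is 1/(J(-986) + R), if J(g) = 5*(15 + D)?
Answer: 125651/5901771 ≈ 0.021290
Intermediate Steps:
J(g) = 50 (J(g) = 5*(15 - 5) = 5*10 = 50)
R = -380779/125651 (R = -9 + 750080/(193025 - 67374) = -9 + 750080/125651 = -380779/125651 ≈ -3.0304)
1/(J(-986) + R) = 1/(50 - 380779/125651) = 1/(5901771/125651) = 125651/5901771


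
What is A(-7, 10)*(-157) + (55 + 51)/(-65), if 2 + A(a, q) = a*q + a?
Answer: 806089/65 ≈ 12401.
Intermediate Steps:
A(a, q) = -2 + a + a*q (A(a, q) = -2 + (a*q + a) = -2 + (a + a*q) = -2 + a + a*q)
A(-7, 10)*(-157) + (55 + 51)/(-65) = (-2 - 7 - 7*10)*(-157) + (55 + 51)/(-65) = (-2 - 7 - 70)*(-157) + 106*(-1/65) = -79*(-157) - 106/65 = 12403 - 106/65 = 806089/65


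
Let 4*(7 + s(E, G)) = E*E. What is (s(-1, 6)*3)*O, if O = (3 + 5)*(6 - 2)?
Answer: -648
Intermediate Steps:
s(E, G) = -7 + E**2/4 (s(E, G) = -7 + (E*E)/4 = -7 + E**2/4)
O = 32 (O = 8*4 = 32)
(s(-1, 6)*3)*O = ((-7 + (1/4)*(-1)**2)*3)*32 = ((-7 + (1/4)*1)*3)*32 = ((-7 + 1/4)*3)*32 = -27/4*3*32 = -81/4*32 = -648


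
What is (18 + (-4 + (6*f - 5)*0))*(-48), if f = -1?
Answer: -672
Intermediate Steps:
(18 + (-4 + (6*f - 5)*0))*(-48) = (18 + (-4 + (6*(-1) - 5)*0))*(-48) = (18 + (-4 + (-6 - 5)*0))*(-48) = (18 + (-4 - 11*0))*(-48) = (18 + (-4 + 0))*(-48) = (18 - 4)*(-48) = 14*(-48) = -672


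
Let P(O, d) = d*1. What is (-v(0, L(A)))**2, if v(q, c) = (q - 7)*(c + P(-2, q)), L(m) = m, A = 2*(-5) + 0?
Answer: 4900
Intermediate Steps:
P(O, d) = d
A = -10 (A = -10 + 0 = -10)
v(q, c) = (-7 + q)*(c + q) (v(q, c) = (q - 7)*(c + q) = (-7 + q)*(c + q))
(-v(0, L(A)))**2 = (-(0**2 - 7*(-10) - 7*0 - 10*0))**2 = (-(0 + 70 + 0 + 0))**2 = (-1*70)**2 = (-70)**2 = 4900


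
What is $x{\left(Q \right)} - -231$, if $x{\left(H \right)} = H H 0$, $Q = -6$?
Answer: $231$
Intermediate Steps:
$x{\left(H \right)} = 0$ ($x{\left(H \right)} = H^{2} \cdot 0 = 0$)
$x{\left(Q \right)} - -231 = 0 - -231 = 0 + 231 = 231$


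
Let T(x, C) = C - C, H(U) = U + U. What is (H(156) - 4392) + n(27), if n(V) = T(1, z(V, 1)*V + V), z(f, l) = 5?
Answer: -4080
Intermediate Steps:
H(U) = 2*U
T(x, C) = 0
n(V) = 0
(H(156) - 4392) + n(27) = (2*156 - 4392) + 0 = (312 - 4392) + 0 = -4080 + 0 = -4080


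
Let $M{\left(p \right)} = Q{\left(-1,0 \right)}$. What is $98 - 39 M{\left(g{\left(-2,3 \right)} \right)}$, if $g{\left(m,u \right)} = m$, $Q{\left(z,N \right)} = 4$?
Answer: $-58$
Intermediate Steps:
$M{\left(p \right)} = 4$
$98 - 39 M{\left(g{\left(-2,3 \right)} \right)} = 98 - 156 = -58$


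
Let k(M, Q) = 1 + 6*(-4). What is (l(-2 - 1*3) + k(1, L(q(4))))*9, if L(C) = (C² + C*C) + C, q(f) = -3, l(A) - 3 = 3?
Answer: -153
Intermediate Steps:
l(A) = 6 (l(A) = 3 + 3 = 6)
L(C) = C + 2*C² (L(C) = (C² + C²) + C = 2*C² + C = C + 2*C²)
k(M, Q) = -23 (k(M, Q) = 1 - 24 = -23)
(l(-2 - 1*3) + k(1, L(q(4))))*9 = (6 - 23)*9 = -17*9 = -153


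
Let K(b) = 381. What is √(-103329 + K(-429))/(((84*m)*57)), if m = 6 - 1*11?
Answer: -I*√25737/11970 ≈ -0.013402*I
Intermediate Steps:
m = -5 (m = 6 - 11 = -5)
√(-103329 + K(-429))/(((84*m)*57)) = √(-103329 + 381)/(((84*(-5))*57)) = √(-102948)/((-420*57)) = (2*I*√25737)/(-23940) = (2*I*√25737)*(-1/23940) = -I*√25737/11970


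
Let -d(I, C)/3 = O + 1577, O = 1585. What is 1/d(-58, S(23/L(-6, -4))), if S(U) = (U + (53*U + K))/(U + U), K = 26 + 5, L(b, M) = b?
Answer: -1/9486 ≈ -0.00010542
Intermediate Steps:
K = 31
S(U) = (31 + 54*U)/(2*U) (S(U) = (U + (53*U + 31))/(U + U) = (U + (31 + 53*U))/((2*U)) = (31 + 54*U)*(1/(2*U)) = (31 + 54*U)/(2*U))
d(I, C) = -9486 (d(I, C) = -3*(1585 + 1577) = -3*3162 = -9486)
1/d(-58, S(23/L(-6, -4))) = 1/(-9486) = -1/9486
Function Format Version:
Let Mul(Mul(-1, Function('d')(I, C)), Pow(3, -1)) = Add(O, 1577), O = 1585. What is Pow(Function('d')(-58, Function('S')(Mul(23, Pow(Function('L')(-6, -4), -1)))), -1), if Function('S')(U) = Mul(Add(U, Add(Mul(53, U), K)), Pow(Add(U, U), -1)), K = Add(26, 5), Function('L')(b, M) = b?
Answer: Rational(-1, 9486) ≈ -0.00010542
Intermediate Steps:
K = 31
Function('S')(U) = Mul(Rational(1, 2), Pow(U, -1), Add(31, Mul(54, U))) (Function('S')(U) = Mul(Add(U, Add(Mul(53, U), 31)), Pow(Add(U, U), -1)) = Mul(Add(U, Add(31, Mul(53, U))), Pow(Mul(2, U), -1)) = Mul(Add(31, Mul(54, U)), Mul(Rational(1, 2), Pow(U, -1))) = Mul(Rational(1, 2), Pow(U, -1), Add(31, Mul(54, U))))
Function('d')(I, C) = -9486 (Function('d')(I, C) = Mul(-3, Add(1585, 1577)) = Mul(-3, 3162) = -9486)
Pow(Function('d')(-58, Function('S')(Mul(23, Pow(Function('L')(-6, -4), -1)))), -1) = Pow(-9486, -1) = Rational(-1, 9486)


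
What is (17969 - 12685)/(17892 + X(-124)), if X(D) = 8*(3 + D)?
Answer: 1321/4231 ≈ 0.31222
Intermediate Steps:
X(D) = 24 + 8*D
(17969 - 12685)/(17892 + X(-124)) = (17969 - 12685)/(17892 + (24 + 8*(-124))) = 5284/(17892 + (24 - 992)) = 5284/(17892 - 968) = 5284/16924 = 5284*(1/16924) = 1321/4231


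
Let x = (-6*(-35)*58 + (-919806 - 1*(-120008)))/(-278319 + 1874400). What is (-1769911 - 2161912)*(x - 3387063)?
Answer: 21255544001218245383/1596081 ≈ 1.3317e+13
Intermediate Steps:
x = -787618/1596081 (x = (210*58 + (-919806 + 120008))/1596081 = (12180 - 799798)*(1/1596081) = -787618*1/1596081 = -787618/1596081 ≈ -0.49347)
(-1769911 - 2161912)*(x - 3387063) = (-1769911 - 2161912)*(-787618/1596081 - 3387063) = -3931823*(-5406027687721/1596081) = 21255544001218245383/1596081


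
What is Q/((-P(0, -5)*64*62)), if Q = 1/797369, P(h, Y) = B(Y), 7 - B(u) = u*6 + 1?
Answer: -1/113902566912 ≈ -8.7794e-12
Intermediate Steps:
B(u) = 6 - 6*u (B(u) = 7 - (u*6 + 1) = 7 - (6*u + 1) = 7 - (1 + 6*u) = 7 + (-1 - 6*u) = 6 - 6*u)
P(h, Y) = 6 - 6*Y
Q = 1/797369 ≈ 1.2541e-6
Q/((-P(0, -5)*64*62)) = 1/(797369*((-(6 - 6*(-5))*64*62))) = 1/(797369*((-(6 + 30)*64*62))) = 1/(797369*((-36*64*62))) = 1/(797369*((-2304*62))) = 1/(797369*((-1*142848))) = (1/797369)/(-142848) = (1/797369)*(-1/142848) = -1/113902566912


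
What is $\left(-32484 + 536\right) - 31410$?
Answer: $-63358$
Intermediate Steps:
$\left(-32484 + 536\right) - 31410 = -31948 - 31410 = -63358$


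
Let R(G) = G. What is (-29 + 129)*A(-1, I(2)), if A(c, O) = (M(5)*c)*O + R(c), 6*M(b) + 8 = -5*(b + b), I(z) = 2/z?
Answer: 2600/3 ≈ 866.67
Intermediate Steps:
M(b) = -4/3 - 5*b/3 (M(b) = -4/3 + (-5*(b + b))/6 = -4/3 + (-10*b)/6 = -4/3 - 5*b/3)
A(c, O) = c - 29*O*c/3 (A(c, O) = ((-4/3 - 5/3*5)*c)*O + c = ((-4/3 - 25/3)*c)*O + c = (-29*c/3)*O + c = -29*O*c/3 + c = c - 29*O*c/3)
(-29 + 129)*A(-1, I(2)) = (-29 + 129)*((⅓)*(-1)*(3 - 58/2)) = 100*((⅓)*(-1)*(3 - 58/2)) = 100*((⅓)*(-1)*(3 - 29*1)) = 100*((⅓)*(-1)*(3 - 29)) = 100*((⅓)*(-1)*(-26)) = 100*(26/3) = 2600/3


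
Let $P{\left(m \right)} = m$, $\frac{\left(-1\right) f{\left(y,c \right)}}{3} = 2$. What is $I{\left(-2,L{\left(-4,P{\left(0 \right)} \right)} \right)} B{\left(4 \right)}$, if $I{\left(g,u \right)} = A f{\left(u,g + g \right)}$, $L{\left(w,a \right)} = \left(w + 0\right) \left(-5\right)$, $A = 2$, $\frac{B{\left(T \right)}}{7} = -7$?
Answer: $588$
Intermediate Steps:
$f{\left(y,c \right)} = -6$ ($f{\left(y,c \right)} = \left(-3\right) 2 = -6$)
$B{\left(T \right)} = -49$ ($B{\left(T \right)} = 7 \left(-7\right) = -49$)
$L{\left(w,a \right)} = - 5 w$ ($L{\left(w,a \right)} = w \left(-5\right) = - 5 w$)
$I{\left(g,u \right)} = -12$ ($I{\left(g,u \right)} = 2 \left(-6\right) = -12$)
$I{\left(-2,L{\left(-4,P{\left(0 \right)} \right)} \right)} B{\left(4 \right)} = \left(-12\right) \left(-49\right) = 588$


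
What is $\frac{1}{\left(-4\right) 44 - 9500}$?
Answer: $- \frac{1}{9676} \approx -0.00010335$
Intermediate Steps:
$\frac{1}{\left(-4\right) 44 - 9500} = \frac{1}{-176 - 9500} = \frac{1}{-9676} = - \frac{1}{9676}$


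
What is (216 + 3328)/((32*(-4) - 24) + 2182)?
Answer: 1772/1015 ≈ 1.7458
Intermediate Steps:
(216 + 3328)/((32*(-4) - 24) + 2182) = 3544/((-128 - 24) + 2182) = 3544/(-152 + 2182) = 3544/2030 = 3544*(1/2030) = 1772/1015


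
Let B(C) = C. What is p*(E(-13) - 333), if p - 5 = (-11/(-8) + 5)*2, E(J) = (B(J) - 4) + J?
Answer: -25773/4 ≈ -6443.3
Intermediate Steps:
E(J) = -4 + 2*J (E(J) = (J - 4) + J = (-4 + J) + J = -4 + 2*J)
p = 71/4 (p = 5 + (-11/(-8) + 5)*2 = 5 + (-11*(-⅛) + 5)*2 = 5 + (11/8 + 5)*2 = 5 + (51/8)*2 = 5 + 51/4 = 71/4 ≈ 17.750)
p*(E(-13) - 333) = 71*((-4 + 2*(-13)) - 333)/4 = 71*((-4 - 26) - 333)/4 = 71*(-30 - 333)/4 = (71/4)*(-363) = -25773/4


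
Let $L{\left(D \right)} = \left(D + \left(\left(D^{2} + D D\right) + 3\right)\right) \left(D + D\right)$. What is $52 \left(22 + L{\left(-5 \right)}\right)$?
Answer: $-23816$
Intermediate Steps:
$L{\left(D \right)} = 2 D \left(3 + D + 2 D^{2}\right)$ ($L{\left(D \right)} = \left(D + \left(\left(D^{2} + D^{2}\right) + 3\right)\right) 2 D = \left(D + \left(2 D^{2} + 3\right)\right) 2 D = \left(D + \left(3 + 2 D^{2}\right)\right) 2 D = \left(3 + D + 2 D^{2}\right) 2 D = 2 D \left(3 + D + 2 D^{2}\right)$)
$52 \left(22 + L{\left(-5 \right)}\right) = 52 \left(22 + 2 \left(-5\right) \left(3 - 5 + 2 \left(-5\right)^{2}\right)\right) = 52 \left(22 + 2 \left(-5\right) \left(3 - 5 + 2 \cdot 25\right)\right) = 52 \left(22 + 2 \left(-5\right) \left(3 - 5 + 50\right)\right) = 52 \left(22 + 2 \left(-5\right) 48\right) = 52 \left(22 - 480\right) = 52 \left(-458\right) = -23816$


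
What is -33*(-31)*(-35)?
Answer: -35805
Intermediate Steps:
-33*(-31)*(-35) = 1023*(-35) = -35805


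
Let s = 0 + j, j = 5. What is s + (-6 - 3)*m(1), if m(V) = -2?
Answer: 23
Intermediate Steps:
s = 5 (s = 0 + 5 = 5)
s + (-6 - 3)*m(1) = 5 + (-6 - 3)*(-2) = 5 - 9*(-2) = 5 + 18 = 23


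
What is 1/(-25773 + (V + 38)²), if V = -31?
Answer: -1/25724 ≈ -3.8874e-5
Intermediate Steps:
1/(-25773 + (V + 38)²) = 1/(-25773 + (-31 + 38)²) = 1/(-25773 + 7²) = 1/(-25773 + 49) = 1/(-25724) = -1/25724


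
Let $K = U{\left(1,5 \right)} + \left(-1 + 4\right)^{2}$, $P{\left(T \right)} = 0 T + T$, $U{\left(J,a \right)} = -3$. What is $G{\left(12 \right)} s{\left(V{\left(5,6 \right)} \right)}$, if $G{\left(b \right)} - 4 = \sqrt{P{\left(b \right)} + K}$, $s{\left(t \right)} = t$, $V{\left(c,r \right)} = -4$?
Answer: $-16 - 12 \sqrt{2} \approx -32.971$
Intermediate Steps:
$P{\left(T \right)} = T$ ($P{\left(T \right)} = 0 + T = T$)
$K = 6$ ($K = -3 + \left(-1 + 4\right)^{2} = -3 + 3^{2} = -3 + 9 = 6$)
$G{\left(b \right)} = 4 + \sqrt{6 + b}$ ($G{\left(b \right)} = 4 + \sqrt{b + 6} = 4 + \sqrt{6 + b}$)
$G{\left(12 \right)} s{\left(V{\left(5,6 \right)} \right)} = \left(4 + \sqrt{6 + 12}\right) \left(-4\right) = \left(4 + \sqrt{18}\right) \left(-4\right) = \left(4 + 3 \sqrt{2}\right) \left(-4\right) = -16 - 12 \sqrt{2}$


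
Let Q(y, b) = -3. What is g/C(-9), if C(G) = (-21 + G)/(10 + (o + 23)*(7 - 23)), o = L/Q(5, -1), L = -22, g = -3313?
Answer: -2362169/45 ≈ -52493.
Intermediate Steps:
o = 22/3 (o = -22/(-3) = -22*(-1/3) = 22/3 ≈ 7.3333)
C(G) = 63/1426 - 3*G/1426 (C(G) = (-21 + G)/(10 + (22/3 + 23)*(7 - 23)) = (-21 + G)/(10 + (91/3)*(-16)) = (-21 + G)/(10 - 1456/3) = (-21 + G)/(-1426/3) = (-21 + G)*(-3/1426) = 63/1426 - 3*G/1426)
g/C(-9) = -3313/(63/1426 - 3/1426*(-9)) = -3313/(63/1426 + 27/1426) = -3313/45/713 = -3313*713/45 = -2362169/45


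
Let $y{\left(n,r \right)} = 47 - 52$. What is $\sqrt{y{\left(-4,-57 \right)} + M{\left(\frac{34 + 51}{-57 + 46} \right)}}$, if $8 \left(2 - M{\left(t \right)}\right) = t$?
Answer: $\frac{i \sqrt{3938}}{44} \approx 1.4262 i$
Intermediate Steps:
$M{\left(t \right)} = 2 - \frac{t}{8}$
$y{\left(n,r \right)} = -5$
$\sqrt{y{\left(-4,-57 \right)} + M{\left(\frac{34 + 51}{-57 + 46} \right)}} = \sqrt{-5 + \left(2 - \frac{\left(34 + 51\right) \frac{1}{-57 + 46}}{8}\right)} = \sqrt{-5 + \left(2 - \frac{85 \frac{1}{-11}}{8}\right)} = \sqrt{-5 + \left(2 - \frac{85 \left(- \frac{1}{11}\right)}{8}\right)} = \sqrt{-5 + \left(2 - - \frac{85}{88}\right)} = \sqrt{-5 + \left(2 + \frac{85}{88}\right)} = \sqrt{-5 + \frac{261}{88}} = \sqrt{- \frac{179}{88}} = \frac{i \sqrt{3938}}{44}$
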